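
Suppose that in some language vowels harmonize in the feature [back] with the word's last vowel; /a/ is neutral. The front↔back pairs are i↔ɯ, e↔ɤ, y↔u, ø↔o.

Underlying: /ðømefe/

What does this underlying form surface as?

[ðømefe]

no segment meets the rule's conditions; no change.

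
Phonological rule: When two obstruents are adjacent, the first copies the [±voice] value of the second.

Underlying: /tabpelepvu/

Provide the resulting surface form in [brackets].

/b/ before /p/ (voiceless) → [p]
/p/ before /v/ (voiced) → [b]

[tappelebvu]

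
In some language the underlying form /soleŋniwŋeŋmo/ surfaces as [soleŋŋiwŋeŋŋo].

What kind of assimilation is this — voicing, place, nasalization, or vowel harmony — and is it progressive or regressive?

place assimilation, progressive

/n/→[ŋ] /m/→[ŋ].
Each target copies a feature from the preceding segment, so the direction is progressive.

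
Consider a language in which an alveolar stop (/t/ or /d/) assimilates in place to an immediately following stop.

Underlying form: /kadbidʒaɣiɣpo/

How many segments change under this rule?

1

/d/ before /b/ (labial) → [b]
1 segment changes.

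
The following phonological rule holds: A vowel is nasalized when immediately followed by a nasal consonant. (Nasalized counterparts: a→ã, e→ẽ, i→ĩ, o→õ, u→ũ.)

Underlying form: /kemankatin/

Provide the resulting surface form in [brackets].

[kẽmãnkatĩn]

/e/ before nasal /m/ → [ẽ]
/a/ before nasal /n/ → [ã]
/i/ before nasal /n/ → [ĩ]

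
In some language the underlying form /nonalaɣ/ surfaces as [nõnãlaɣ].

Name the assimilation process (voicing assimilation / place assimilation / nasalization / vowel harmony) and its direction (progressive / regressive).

nasalization, progressive

/o/→[õ] /a/→[ã].
Each target copies a feature from the preceding segment, so the direction is progressive.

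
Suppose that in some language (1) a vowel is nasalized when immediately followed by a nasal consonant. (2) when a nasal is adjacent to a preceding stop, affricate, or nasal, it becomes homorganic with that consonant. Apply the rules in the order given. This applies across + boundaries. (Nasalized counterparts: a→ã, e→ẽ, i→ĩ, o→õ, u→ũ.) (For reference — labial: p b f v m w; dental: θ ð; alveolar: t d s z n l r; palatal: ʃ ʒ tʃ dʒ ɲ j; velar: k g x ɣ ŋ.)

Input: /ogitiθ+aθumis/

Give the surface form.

Rule 1: /u/ before nasal /m/ → [ũ]
After rule 1: ogitiθ+aθũmis
Rule 2: no segment meets the rule's conditions; no change.

[ogitiθ+aθũmis]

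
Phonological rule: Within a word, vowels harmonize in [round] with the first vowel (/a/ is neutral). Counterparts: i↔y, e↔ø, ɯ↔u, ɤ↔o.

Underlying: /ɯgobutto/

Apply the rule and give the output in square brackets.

/o/ harmonizes with /ɯ/ ([-round]) → [ɤ]
/u/ harmonizes with /ɯ/ ([-round]) → [ɯ]
/o/ harmonizes with /ɯ/ ([-round]) → [ɤ]

[ɯgɤbɯttɤ]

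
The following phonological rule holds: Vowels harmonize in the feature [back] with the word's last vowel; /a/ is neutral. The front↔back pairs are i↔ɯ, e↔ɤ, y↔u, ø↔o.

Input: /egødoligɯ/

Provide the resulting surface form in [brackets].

/e/ harmonizes with /ɯ/ ([+back]) → [ɤ]
/ø/ harmonizes with /ɯ/ ([+back]) → [o]
/i/ harmonizes with /ɯ/ ([+back]) → [ɯ]

[ɤgodolɯgɯ]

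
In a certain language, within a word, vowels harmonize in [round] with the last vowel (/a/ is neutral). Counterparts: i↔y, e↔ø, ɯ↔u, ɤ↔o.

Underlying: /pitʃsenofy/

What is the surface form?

[pytʃsønofy]

/i/ harmonizes with /y/ ([+round]) → [y]
/e/ harmonizes with /y/ ([+round]) → [ø]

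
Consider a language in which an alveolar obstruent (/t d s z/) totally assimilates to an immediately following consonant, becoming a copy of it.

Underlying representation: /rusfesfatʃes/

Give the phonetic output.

[ruffeffatʃes]

/s/ before /f/ → [f] (total assimilation)
/s/ before /f/ → [f] (total assimilation)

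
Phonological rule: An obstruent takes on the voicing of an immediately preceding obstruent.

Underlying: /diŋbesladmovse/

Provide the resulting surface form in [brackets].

/s/ after /v/ (voiced) → [z]

[diŋbesladmovze]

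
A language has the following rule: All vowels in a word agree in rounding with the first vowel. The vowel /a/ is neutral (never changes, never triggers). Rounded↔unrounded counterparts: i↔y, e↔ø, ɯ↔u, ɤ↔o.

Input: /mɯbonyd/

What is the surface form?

[mɯbɤnid]

/o/ harmonizes with /ɯ/ ([-round]) → [ɤ]
/y/ harmonizes with /ɯ/ ([-round]) → [i]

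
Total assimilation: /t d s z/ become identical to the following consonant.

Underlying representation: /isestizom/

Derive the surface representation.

/s/ before /t/ → [t] (total assimilation)

[isettizom]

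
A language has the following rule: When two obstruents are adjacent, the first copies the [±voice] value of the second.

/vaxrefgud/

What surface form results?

[vaxrevgud]

/f/ before /g/ (voiced) → [v]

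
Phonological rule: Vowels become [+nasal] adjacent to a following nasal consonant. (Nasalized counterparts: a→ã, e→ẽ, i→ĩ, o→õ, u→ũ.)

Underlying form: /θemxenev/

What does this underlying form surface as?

[θẽmxẽnev]

/e/ before nasal /m/ → [ẽ]
/e/ before nasal /n/ → [ẽ]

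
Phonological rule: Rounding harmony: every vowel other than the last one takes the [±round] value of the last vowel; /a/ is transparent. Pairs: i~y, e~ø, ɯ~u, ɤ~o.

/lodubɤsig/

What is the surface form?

/o/ harmonizes with /i/ ([-round]) → [ɤ]
/u/ harmonizes with /i/ ([-round]) → [ɯ]

[lɤdɯbɤsig]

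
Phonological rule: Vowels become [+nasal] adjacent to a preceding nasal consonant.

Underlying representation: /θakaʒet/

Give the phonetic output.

[θakaʒet]

no segment meets the rule's conditions; no change.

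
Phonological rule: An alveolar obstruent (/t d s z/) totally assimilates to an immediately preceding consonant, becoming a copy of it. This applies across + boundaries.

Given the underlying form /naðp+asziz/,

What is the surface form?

[naðp+assiz]

/z/ after /s/ → [s] (total assimilation)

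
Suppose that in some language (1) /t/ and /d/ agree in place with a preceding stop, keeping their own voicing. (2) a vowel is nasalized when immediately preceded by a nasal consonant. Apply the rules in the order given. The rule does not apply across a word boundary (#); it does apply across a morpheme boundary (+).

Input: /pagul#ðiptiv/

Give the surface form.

[pagul#ðippiv]

Rule 1: /t/ after /p/ (labial) → [p]
After rule 1: pagul#ðippiv
Rule 2: no segment meets the rule's conditions; no change.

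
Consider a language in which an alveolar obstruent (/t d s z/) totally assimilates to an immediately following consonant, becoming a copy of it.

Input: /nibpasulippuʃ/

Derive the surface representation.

no segment meets the rule's conditions; no change.

[nibpasulippuʃ]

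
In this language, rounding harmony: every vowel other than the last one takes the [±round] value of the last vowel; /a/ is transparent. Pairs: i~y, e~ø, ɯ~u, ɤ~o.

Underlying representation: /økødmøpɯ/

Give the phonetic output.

/ø/ harmonizes with /ɯ/ ([-round]) → [e]
/ø/ harmonizes with /ɯ/ ([-round]) → [e]
/ø/ harmonizes with /ɯ/ ([-round]) → [e]

[ekedmepɯ]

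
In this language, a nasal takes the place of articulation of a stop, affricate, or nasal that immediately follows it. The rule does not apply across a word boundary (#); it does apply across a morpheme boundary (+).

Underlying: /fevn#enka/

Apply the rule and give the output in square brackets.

[fevn#eŋka]

/n/ before /k/ (velar) → [ŋ]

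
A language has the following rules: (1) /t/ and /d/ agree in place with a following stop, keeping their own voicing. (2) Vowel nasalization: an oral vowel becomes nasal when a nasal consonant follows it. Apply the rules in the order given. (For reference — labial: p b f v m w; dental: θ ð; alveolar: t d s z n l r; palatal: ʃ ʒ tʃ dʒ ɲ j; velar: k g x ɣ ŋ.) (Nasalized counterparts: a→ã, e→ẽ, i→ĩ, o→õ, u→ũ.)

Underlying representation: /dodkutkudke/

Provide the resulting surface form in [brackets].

Rule 1: /d/ before /k/ (velar) → [g]
Rule 1: /t/ before /k/ (velar) → [k]
Rule 1: /d/ before /k/ (velar) → [g]
After rule 1: dogkukkugke
Rule 2: no segment meets the rule's conditions; no change.

[dogkukkugke]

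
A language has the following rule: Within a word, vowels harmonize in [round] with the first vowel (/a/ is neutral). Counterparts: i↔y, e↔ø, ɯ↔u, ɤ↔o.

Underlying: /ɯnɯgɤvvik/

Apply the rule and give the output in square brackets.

[ɯnɯgɤvvik]

no segment meets the rule's conditions; no change.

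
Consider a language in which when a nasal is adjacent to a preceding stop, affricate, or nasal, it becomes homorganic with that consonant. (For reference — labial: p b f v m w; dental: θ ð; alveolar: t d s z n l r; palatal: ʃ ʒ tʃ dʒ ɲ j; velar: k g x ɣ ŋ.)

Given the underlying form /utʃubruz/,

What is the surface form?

no segment meets the rule's conditions; no change.

[utʃubruz]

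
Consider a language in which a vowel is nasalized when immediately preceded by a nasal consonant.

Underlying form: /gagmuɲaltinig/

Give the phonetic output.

[gagmũɲãltinĩg]

/u/ after nasal /m/ → [ũ]
/a/ after nasal /ɲ/ → [ã]
/i/ after nasal /n/ → [ĩ]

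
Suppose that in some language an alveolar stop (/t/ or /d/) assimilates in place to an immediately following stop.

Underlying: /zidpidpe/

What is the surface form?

/d/ before /p/ (labial) → [b]
/d/ before /p/ (labial) → [b]

[zibpibpe]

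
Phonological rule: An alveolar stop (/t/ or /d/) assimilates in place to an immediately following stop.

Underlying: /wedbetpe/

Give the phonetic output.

/d/ before /b/ (labial) → [b]
/t/ before /p/ (labial) → [p]

[webbeppe]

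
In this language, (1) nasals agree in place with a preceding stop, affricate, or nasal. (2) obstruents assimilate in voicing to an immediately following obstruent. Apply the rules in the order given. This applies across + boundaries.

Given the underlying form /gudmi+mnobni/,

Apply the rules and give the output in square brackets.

Rule 1: /m/ after /d/ (alveolar) → [n]
Rule 1: /n/ after /m/ (labial) → [m]
Rule 1: /n/ after /b/ (labial) → [m]
After rule 1: gudni+mmobmi
Rule 2: no segment meets the rule's conditions; no change.

[gudni+mmobmi]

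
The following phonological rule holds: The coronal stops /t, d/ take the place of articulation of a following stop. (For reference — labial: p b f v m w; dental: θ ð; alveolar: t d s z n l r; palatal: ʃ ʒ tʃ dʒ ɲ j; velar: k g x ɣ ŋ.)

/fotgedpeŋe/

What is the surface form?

[fokgebpeŋe]

/t/ before /g/ (velar) → [k]
/d/ before /p/ (labial) → [b]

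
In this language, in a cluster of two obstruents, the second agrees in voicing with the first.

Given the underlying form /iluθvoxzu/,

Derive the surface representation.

/v/ after /θ/ (voiceless) → [f]
/z/ after /x/ (voiceless) → [s]

[iluθfoxsu]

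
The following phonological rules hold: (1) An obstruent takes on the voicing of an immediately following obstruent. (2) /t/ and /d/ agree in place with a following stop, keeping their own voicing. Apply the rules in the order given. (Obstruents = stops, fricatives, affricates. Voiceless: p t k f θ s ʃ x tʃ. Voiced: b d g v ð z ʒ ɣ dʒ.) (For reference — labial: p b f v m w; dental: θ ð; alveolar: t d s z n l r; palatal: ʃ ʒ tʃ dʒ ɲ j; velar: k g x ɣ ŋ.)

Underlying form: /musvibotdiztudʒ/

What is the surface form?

Rule 1: /s/ before /v/ (voiced) → [z]
Rule 1: /t/ before /d/ (voiced) → [d]
Rule 1: /z/ before /t/ (voiceless) → [s]
After rule 1: muzviboddistudʒ
Rule 2: no segment meets the rule's conditions; no change.

[muzviboddistudʒ]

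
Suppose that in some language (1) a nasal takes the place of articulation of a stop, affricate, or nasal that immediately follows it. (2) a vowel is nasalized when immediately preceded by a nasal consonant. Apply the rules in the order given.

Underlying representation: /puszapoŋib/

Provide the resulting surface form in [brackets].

[puszapoŋĩb]

Rule 1: no segment meets the rule's conditions; no change.
After rule 1: puszapoŋib
Rule 2: /i/ after nasal /ŋ/ → [ĩ]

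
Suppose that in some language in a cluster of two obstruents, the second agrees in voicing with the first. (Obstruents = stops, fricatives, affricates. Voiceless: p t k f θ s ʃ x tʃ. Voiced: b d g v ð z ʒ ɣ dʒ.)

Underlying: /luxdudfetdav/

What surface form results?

[luxtudvettav]

/d/ after /x/ (voiceless) → [t]
/f/ after /d/ (voiced) → [v]
/d/ after /t/ (voiceless) → [t]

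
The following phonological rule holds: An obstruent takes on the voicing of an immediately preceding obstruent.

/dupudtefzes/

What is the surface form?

/t/ after /d/ (voiced) → [d]
/z/ after /f/ (voiceless) → [s]

[dupuddefses]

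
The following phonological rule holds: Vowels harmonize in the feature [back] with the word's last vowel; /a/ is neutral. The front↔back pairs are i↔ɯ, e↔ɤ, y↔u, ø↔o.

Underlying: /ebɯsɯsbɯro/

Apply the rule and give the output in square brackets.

[ɤbɯsɯsbɯro]

/e/ harmonizes with /o/ ([+back]) → [ɤ]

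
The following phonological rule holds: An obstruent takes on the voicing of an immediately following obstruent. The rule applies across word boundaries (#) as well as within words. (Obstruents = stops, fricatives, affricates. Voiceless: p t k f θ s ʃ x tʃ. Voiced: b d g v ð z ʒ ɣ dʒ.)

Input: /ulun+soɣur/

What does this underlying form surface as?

no segment meets the rule's conditions; no change.

[ulun+soɣur]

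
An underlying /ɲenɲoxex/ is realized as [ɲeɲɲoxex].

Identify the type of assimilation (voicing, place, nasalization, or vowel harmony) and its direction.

place assimilation, regressive

/n/→[ɲ].
Each target copies a feature from the following segment, so the direction is regressive.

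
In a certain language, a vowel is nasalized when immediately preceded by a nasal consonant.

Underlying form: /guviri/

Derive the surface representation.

no segment meets the rule's conditions; no change.

[guviri]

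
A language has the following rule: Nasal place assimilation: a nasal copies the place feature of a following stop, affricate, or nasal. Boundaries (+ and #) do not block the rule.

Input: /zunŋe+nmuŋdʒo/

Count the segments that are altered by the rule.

3

/n/ before /ŋ/ (velar) → [ŋ]
/n/ before /m/ (labial) → [m]
/ŋ/ before /dʒ/ (palatal) → [ɲ]
3 segments change.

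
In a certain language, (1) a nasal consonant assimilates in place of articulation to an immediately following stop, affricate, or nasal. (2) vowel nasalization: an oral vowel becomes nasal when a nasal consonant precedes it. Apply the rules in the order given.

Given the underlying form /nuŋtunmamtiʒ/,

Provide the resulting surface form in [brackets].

Rule 1: /ŋ/ before /t/ (alveolar) → [n]
Rule 1: /n/ before /m/ (labial) → [m]
Rule 1: /m/ before /t/ (alveolar) → [n]
After rule 1: nuntummantiʒ
Rule 2: /u/ after nasal /n/ → [ũ]
Rule 2: /a/ after nasal /m/ → [ã]

[nũntummãntiʒ]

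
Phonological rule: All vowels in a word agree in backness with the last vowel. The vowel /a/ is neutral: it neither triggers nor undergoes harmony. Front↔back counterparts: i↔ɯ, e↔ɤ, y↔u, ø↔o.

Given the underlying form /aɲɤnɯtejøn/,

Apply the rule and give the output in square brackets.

/ɤ/ harmonizes with /ø/ ([-back]) → [e]
/ɯ/ harmonizes with /ø/ ([-back]) → [i]

[aɲenitejøn]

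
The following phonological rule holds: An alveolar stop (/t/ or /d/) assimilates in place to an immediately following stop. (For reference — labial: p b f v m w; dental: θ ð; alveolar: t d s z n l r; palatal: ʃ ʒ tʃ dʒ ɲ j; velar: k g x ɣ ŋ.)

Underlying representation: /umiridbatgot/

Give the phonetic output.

/d/ before /b/ (labial) → [b]
/t/ before /g/ (velar) → [k]

[umiribbakgot]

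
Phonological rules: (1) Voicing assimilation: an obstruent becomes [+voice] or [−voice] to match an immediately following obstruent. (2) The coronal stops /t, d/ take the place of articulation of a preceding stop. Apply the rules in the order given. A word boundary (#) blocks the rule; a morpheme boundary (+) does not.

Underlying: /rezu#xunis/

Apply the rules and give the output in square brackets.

Rule 1: no segment meets the rule's conditions; no change.
After rule 1: rezu#xunis
Rule 2: no segment meets the rule's conditions; no change.

[rezu#xunis]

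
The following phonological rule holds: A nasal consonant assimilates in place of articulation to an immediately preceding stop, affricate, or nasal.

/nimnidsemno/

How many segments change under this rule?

/n/ after /m/ (labial) → [m]
/n/ after /m/ (labial) → [m]
2 segments change.

2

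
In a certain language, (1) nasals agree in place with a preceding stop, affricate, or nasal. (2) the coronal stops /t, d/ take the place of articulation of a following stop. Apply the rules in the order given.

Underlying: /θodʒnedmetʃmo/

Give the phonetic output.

Rule 1: /n/ after /dʒ/ (palatal) → [ɲ]
Rule 1: /m/ after /d/ (alveolar) → [n]
Rule 1: /m/ after /tʃ/ (palatal) → [ɲ]
After rule 1: θodʒɲednetʃɲo
Rule 2: no segment meets the rule's conditions; no change.

[θodʒɲednetʃɲo]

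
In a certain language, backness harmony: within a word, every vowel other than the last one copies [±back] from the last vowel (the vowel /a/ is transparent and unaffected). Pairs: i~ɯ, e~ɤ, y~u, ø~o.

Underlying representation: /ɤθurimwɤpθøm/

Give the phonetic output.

/ɤ/ harmonizes with /ø/ ([-back]) → [e]
/u/ harmonizes with /ø/ ([-back]) → [y]
/ɤ/ harmonizes with /ø/ ([-back]) → [e]

[eθyrimwepθøm]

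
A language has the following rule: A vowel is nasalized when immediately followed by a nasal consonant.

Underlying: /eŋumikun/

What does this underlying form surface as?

/e/ before nasal /ŋ/ → [ẽ]
/u/ before nasal /m/ → [ũ]
/u/ before nasal /n/ → [ũ]

[ẽŋũmikũn]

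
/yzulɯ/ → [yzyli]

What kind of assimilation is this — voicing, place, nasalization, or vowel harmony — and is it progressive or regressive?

vowel harmony, progressive

/u/→[y] /ɯ/→[i].
Vowels agree with the first vowel, so the harmony is progressive.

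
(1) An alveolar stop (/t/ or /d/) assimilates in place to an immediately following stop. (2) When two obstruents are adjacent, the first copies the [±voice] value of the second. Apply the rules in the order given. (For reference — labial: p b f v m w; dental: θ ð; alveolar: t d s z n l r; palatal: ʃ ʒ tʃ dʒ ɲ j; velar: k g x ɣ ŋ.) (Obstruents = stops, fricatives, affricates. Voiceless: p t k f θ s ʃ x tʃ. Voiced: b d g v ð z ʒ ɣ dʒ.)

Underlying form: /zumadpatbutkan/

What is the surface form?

Rule 1: /d/ before /p/ (labial) → [b]
Rule 1: /t/ before /b/ (labial) → [p]
Rule 1: /t/ before /k/ (velar) → [k]
After rule 1: zumabpapbukkan
Rule 2: /b/ before /p/ (voiceless) → [p]
Rule 2: /p/ before /b/ (voiced) → [b]

[zumappabbukkan]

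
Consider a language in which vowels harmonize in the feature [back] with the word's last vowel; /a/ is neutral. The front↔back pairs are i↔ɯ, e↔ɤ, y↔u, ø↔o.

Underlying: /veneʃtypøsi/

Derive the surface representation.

no segment meets the rule's conditions; no change.

[veneʃtypøsi]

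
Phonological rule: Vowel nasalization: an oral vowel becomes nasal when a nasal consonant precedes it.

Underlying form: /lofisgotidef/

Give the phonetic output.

[lofisgotidef]

no segment meets the rule's conditions; no change.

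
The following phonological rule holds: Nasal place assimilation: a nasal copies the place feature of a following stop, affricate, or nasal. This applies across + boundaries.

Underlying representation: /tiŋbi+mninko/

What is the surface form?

/ŋ/ before /b/ (labial) → [m]
/m/ before /n/ (alveolar) → [n]
/n/ before /k/ (velar) → [ŋ]

[timbi+nniŋko]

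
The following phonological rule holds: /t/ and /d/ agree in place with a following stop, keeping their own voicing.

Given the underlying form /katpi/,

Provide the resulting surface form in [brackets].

/t/ before /p/ (labial) → [p]

[kappi]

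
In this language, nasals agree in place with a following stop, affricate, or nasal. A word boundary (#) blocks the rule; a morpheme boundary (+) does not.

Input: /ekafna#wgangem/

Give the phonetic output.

[ekafna#wgaŋgem]

/n/ before /g/ (velar) → [ŋ]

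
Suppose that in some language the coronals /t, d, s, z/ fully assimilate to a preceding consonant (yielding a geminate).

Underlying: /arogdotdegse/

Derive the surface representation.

/d/ after /g/ → [g] (total assimilation)
/d/ after /t/ → [t] (total assimilation)
/s/ after /g/ → [g] (total assimilation)

[aroggottegge]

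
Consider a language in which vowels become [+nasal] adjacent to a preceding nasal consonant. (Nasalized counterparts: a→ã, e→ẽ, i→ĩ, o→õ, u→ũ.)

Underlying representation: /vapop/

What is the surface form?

no segment meets the rule's conditions; no change.

[vapop]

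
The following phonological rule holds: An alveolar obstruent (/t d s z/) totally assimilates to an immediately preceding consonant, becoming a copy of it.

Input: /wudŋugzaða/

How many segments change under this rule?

1

/z/ after /g/ → [g] (total assimilation)
1 segment changes.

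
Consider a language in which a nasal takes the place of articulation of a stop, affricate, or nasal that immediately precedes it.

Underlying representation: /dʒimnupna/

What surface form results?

[dʒimmupma]

/n/ after /m/ (labial) → [m]
/n/ after /p/ (labial) → [m]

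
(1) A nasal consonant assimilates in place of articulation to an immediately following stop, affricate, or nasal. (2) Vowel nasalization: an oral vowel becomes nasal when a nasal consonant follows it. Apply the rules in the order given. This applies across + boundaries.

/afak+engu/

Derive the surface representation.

Rule 1: /n/ before /g/ (velar) → [ŋ]
After rule 1: afak+eŋgu
Rule 2: /e/ before nasal /ŋ/ → [ẽ]

[afak+ẽŋgu]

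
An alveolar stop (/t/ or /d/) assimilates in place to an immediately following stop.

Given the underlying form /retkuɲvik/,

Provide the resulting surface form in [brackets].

/t/ before /k/ (velar) → [k]

[rekkuɲvik]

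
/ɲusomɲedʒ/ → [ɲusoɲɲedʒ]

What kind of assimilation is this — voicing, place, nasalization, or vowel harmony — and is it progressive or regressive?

/m/→[ɲ].
Each target copies a feature from the following segment, so the direction is regressive.

place assimilation, regressive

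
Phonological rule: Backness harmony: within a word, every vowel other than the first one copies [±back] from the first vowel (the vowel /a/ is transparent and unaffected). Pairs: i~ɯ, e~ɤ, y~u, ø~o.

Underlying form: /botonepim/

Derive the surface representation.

[botonɤpɯm]

/e/ harmonizes with /o/ ([+back]) → [ɤ]
/i/ harmonizes with /o/ ([+back]) → [ɯ]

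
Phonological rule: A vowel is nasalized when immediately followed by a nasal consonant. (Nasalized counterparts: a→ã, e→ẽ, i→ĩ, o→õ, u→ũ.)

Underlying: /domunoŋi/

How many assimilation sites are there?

/o/ before nasal /m/ → [õ]
/u/ before nasal /n/ → [ũ]
/o/ before nasal /ŋ/ → [õ]
3 segments change.

3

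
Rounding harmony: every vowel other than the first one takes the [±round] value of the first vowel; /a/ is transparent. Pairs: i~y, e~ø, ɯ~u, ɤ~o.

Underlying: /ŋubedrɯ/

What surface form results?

/e/ harmonizes with /u/ ([+round]) → [ø]
/ɯ/ harmonizes with /u/ ([+round]) → [u]

[ŋubødru]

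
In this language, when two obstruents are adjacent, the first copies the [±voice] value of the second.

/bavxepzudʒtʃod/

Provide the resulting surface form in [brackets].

[bafxebzutʃtʃod]

/v/ before /x/ (voiceless) → [f]
/p/ before /z/ (voiced) → [b]
/dʒ/ before /tʃ/ (voiceless) → [tʃ]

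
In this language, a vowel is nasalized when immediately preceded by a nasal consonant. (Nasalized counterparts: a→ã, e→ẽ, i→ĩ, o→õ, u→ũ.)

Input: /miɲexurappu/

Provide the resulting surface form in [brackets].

[mĩɲẽxurappu]

/i/ after nasal /m/ → [ĩ]
/e/ after nasal /ɲ/ → [ẽ]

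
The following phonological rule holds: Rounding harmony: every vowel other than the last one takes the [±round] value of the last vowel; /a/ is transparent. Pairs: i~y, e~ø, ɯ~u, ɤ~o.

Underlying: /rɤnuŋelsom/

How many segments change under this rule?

/ɤ/ harmonizes with /o/ ([+round]) → [o]
/e/ harmonizes with /o/ ([+round]) → [ø]
2 segments change.

2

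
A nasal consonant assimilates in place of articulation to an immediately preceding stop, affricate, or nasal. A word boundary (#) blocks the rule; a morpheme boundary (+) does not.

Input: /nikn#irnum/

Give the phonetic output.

/n/ after /k/ (velar) → [ŋ]

[nikŋ#irnum]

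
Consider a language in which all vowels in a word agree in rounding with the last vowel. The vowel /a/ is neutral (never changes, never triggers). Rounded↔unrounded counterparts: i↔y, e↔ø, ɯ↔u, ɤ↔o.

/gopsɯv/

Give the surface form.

/o/ harmonizes with /ɯ/ ([-round]) → [ɤ]

[gɤpsɯv]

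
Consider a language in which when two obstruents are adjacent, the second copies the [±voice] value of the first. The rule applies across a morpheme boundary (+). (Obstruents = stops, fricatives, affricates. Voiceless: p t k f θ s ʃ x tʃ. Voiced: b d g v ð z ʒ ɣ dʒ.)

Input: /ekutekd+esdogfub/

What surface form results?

[ekutekt+estogvub]

/d/ after /k/ (voiceless) → [t]
/d/ after /s/ (voiceless) → [t]
/f/ after /g/ (voiced) → [v]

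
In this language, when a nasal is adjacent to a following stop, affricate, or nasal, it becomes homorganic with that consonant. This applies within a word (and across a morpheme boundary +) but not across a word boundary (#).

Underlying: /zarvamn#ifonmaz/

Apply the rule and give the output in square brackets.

/m/ before /n/ (alveolar) → [n]
/n/ before /m/ (labial) → [m]

[zarvann#ifommaz]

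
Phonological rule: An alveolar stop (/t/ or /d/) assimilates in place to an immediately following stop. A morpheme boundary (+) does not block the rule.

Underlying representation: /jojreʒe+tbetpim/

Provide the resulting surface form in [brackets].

/t/ before /b/ (labial) → [p]
/t/ before /p/ (labial) → [p]

[jojreʒe+pbeppim]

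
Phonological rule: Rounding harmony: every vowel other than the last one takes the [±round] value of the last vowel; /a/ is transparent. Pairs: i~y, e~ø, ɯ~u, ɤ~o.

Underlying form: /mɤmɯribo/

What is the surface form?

/ɤ/ harmonizes with /o/ ([+round]) → [o]
/ɯ/ harmonizes with /o/ ([+round]) → [u]
/i/ harmonizes with /o/ ([+round]) → [y]

[momurybo]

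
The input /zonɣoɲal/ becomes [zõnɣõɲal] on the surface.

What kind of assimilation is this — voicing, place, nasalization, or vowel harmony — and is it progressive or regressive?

nasalization, regressive

/o/→[õ] /o/→[õ].
Each target copies a feature from the following segment, so the direction is regressive.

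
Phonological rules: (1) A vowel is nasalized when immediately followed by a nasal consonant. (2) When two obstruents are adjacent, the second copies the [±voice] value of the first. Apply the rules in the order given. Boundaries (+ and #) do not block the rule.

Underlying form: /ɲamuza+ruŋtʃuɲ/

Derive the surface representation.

Rule 1: /a/ before nasal /m/ → [ã]
Rule 1: /u/ before nasal /ŋ/ → [ũ]
Rule 1: /u/ before nasal /ɲ/ → [ũ]
After rule 1: ɲãmuza+rũŋtʃũɲ
Rule 2: no segment meets the rule's conditions; no change.

[ɲãmuza+rũŋtʃũɲ]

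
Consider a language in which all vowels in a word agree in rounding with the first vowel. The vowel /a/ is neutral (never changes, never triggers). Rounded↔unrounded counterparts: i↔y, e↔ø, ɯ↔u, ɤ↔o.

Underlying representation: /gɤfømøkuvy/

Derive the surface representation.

/ø/ harmonizes with /ɤ/ ([-round]) → [e]
/ø/ harmonizes with /ɤ/ ([-round]) → [e]
/u/ harmonizes with /ɤ/ ([-round]) → [ɯ]
/y/ harmonizes with /ɤ/ ([-round]) → [i]

[gɤfemekɯvi]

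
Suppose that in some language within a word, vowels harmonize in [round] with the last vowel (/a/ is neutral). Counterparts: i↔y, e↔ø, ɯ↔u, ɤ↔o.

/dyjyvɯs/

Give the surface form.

/y/ harmonizes with /ɯ/ ([-round]) → [i]
/y/ harmonizes with /ɯ/ ([-round]) → [i]

[dijivɯs]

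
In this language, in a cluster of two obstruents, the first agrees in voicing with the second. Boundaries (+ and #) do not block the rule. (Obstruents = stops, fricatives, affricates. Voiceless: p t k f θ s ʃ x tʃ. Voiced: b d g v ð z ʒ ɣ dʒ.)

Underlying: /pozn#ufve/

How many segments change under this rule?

/f/ before /v/ (voiced) → [v]
1 segment changes.

1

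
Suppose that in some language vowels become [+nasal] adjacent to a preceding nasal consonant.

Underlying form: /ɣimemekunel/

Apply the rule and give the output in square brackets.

/e/ after nasal /m/ → [ẽ]
/e/ after nasal /m/ → [ẽ]
/e/ after nasal /n/ → [ẽ]

[ɣimẽmẽkunẽl]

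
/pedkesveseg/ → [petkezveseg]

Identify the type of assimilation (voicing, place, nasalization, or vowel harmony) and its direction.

voicing assimilation, regressive

/d/→[t] /s/→[z].
Each target copies a feature from the following segment, so the direction is regressive.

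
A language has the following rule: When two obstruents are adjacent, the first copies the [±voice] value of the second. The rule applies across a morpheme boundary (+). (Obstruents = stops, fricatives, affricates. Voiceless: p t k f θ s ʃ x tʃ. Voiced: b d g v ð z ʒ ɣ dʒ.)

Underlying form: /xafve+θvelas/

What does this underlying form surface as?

[xavve+ðvelas]

/f/ before /v/ (voiced) → [v]
/θ/ before /v/ (voiced) → [ð]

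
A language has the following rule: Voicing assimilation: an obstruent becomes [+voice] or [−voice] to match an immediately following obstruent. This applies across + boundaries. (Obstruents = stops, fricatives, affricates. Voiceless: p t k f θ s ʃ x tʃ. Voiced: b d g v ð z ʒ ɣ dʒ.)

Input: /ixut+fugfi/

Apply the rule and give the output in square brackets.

[ixut+fukfi]

/g/ before /f/ (voiceless) → [k]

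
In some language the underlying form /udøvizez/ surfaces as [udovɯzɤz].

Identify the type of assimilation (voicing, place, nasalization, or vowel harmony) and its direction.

vowel harmony, progressive

/ø/→[o] /i/→[ɯ] /e/→[ɤ].
Vowels agree with the first vowel, so the harmony is progressive.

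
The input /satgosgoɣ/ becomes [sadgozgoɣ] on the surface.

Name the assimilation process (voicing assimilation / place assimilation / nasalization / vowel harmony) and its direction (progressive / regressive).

/t/→[d] /s/→[z].
Each target copies a feature from the following segment, so the direction is regressive.

voicing assimilation, regressive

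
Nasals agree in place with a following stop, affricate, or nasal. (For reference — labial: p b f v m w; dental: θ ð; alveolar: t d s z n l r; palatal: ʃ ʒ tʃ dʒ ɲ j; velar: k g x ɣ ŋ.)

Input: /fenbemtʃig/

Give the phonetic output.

[fembeɲtʃig]

/n/ before /b/ (labial) → [m]
/m/ before /tʃ/ (palatal) → [ɲ]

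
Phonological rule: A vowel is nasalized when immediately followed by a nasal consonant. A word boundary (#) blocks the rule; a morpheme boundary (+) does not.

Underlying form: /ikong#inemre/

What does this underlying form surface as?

/o/ before nasal /n/ → [õ]
/i/ before nasal /n/ → [ĩ]
/e/ before nasal /m/ → [ẽ]

[ikõng#ĩnẽmre]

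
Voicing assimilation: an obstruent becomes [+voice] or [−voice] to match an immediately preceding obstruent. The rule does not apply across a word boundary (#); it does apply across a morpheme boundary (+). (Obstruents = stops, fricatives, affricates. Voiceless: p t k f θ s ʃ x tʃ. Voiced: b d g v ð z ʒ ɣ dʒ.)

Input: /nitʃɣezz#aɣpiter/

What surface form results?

[nitʃxezz#aɣbiter]

/ɣ/ after /tʃ/ (voiceless) → [x]
/p/ after /ɣ/ (voiced) → [b]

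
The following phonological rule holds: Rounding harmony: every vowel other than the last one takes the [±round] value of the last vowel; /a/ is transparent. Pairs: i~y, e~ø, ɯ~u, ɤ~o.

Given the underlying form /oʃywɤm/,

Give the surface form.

/o/ harmonizes with /ɤ/ ([-round]) → [ɤ]
/y/ harmonizes with /ɤ/ ([-round]) → [i]

[ɤʃiwɤm]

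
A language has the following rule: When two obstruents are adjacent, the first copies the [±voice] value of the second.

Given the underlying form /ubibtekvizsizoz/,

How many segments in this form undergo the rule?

/b/ before /t/ (voiceless) → [p]
/k/ before /v/ (voiced) → [g]
/z/ before /s/ (voiceless) → [s]
3 segments change.

3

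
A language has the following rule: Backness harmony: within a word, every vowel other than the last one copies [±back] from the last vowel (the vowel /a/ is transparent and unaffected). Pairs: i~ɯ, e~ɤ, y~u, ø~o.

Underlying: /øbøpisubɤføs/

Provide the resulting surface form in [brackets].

[øbøpisybeføs]

/u/ harmonizes with /ø/ ([-back]) → [y]
/ɤ/ harmonizes with /ø/ ([-back]) → [e]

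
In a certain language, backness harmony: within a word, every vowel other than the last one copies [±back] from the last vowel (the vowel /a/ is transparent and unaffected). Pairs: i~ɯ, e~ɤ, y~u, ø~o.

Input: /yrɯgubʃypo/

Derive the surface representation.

[urɯgubʃupo]

/y/ harmonizes with /o/ ([+back]) → [u]
/y/ harmonizes with /o/ ([+back]) → [u]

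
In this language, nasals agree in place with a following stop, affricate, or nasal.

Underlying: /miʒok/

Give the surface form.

[miʒok]

no segment meets the rule's conditions; no change.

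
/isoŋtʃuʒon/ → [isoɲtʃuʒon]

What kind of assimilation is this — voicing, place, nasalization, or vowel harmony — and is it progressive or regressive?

place assimilation, regressive

/ŋ/→[ɲ].
Each target copies a feature from the following segment, so the direction is regressive.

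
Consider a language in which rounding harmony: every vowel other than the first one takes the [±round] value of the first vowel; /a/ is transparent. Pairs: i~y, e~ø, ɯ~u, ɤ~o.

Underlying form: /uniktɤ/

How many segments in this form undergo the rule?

/i/ harmonizes with /u/ ([+round]) → [y]
/ɤ/ harmonizes with /u/ ([+round]) → [o]
2 segments change.

2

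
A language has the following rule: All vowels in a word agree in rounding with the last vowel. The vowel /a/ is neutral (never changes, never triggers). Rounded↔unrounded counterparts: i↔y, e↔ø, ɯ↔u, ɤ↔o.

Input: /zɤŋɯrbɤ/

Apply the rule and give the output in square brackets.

no segment meets the rule's conditions; no change.

[zɤŋɯrbɤ]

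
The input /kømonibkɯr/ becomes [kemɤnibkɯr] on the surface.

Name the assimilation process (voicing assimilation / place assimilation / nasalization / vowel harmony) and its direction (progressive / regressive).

/ø/→[e] /o/→[ɤ].
Vowels agree with the last vowel, so the harmony is regressive.

vowel harmony, regressive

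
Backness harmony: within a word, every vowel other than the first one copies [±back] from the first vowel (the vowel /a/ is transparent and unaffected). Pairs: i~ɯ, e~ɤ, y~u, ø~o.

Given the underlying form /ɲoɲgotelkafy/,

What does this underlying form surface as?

/e/ harmonizes with /o/ ([+back]) → [ɤ]
/y/ harmonizes with /o/ ([+back]) → [u]

[ɲoɲgotɤlkafu]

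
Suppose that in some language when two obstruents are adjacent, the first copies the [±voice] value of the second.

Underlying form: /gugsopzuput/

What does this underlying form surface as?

/g/ before /s/ (voiceless) → [k]
/p/ before /z/ (voiced) → [b]

[guksobzuput]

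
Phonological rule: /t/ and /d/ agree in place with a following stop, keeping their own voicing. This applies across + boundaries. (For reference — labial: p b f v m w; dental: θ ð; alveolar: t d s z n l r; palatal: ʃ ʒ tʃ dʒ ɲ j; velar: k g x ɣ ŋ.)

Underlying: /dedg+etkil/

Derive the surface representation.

/d/ before /g/ (velar) → [g]
/t/ before /k/ (velar) → [k]

[degg+ekkil]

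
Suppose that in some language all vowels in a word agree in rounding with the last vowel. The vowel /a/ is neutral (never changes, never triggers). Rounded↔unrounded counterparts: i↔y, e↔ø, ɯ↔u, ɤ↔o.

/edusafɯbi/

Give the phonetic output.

[edɯsafɯbi]

/u/ harmonizes with /i/ ([-round]) → [ɯ]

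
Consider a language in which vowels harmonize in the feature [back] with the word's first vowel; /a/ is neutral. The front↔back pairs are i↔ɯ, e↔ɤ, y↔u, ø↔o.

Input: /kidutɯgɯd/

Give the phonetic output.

[kidytigid]

/u/ harmonizes with /i/ ([-back]) → [y]
/ɯ/ harmonizes with /i/ ([-back]) → [i]
/ɯ/ harmonizes with /i/ ([-back]) → [i]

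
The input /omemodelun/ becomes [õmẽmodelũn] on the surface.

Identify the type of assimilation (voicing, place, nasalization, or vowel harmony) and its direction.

/o/→[õ] /e/→[ẽ] /u/→[ũ].
Each target copies a feature from the following segment, so the direction is regressive.

nasalization, regressive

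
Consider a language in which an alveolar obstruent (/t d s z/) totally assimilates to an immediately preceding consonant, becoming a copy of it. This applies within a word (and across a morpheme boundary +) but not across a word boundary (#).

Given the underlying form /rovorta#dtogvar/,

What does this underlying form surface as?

/t/ after /r/ → [r] (total assimilation)
/t/ after /d/ → [d] (total assimilation)

[rovorra#ddogvar]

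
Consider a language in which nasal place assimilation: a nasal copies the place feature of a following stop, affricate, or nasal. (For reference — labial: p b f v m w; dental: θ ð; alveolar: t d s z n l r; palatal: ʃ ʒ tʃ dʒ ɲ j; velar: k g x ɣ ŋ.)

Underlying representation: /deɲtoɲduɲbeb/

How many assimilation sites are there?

/ɲ/ before /t/ (alveolar) → [n]
/ɲ/ before /d/ (alveolar) → [n]
/ɲ/ before /b/ (labial) → [m]
3 segments change.

3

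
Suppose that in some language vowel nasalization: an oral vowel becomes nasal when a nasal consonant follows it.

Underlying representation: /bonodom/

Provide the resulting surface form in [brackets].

/o/ before nasal /n/ → [õ]
/o/ before nasal /m/ → [õ]

[bõnodõm]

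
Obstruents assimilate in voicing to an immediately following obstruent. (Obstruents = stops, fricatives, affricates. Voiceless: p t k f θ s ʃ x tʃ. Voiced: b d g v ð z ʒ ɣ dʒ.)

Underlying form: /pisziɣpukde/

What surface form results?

[pizzixpugde]

/s/ before /z/ (voiced) → [z]
/ɣ/ before /p/ (voiceless) → [x]
/k/ before /d/ (voiced) → [g]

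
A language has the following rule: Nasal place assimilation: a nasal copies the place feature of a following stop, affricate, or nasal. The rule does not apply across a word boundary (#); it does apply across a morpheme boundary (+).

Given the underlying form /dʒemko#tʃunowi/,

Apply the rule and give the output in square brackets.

/m/ before /k/ (velar) → [ŋ]

[dʒeŋko#tʃunowi]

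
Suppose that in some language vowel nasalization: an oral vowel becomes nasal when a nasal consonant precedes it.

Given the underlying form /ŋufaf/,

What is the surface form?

[ŋũfaf]

/u/ after nasal /ŋ/ → [ũ]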